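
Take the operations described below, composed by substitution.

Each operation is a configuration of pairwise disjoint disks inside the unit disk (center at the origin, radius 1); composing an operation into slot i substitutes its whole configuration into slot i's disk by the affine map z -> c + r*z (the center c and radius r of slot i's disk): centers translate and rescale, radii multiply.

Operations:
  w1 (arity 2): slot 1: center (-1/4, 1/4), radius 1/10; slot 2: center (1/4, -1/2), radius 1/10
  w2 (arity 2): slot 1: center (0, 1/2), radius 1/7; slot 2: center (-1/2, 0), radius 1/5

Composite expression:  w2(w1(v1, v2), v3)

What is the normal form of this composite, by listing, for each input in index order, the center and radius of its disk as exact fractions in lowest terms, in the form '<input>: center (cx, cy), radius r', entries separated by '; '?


v1: center (-1/28, 15/28), radius 1/70; v2: center (1/28, 3/7), radius 1/70; v3: center (-1/2, 0), radius 1/5

Affine substitution under w2: radii multiply and v-centers shift.
v1: after 2 affine steps, its disk has center (-1/28, 15/28), radius 1/70
v2: after 2 affine steps, its disk has center (1/28, 3/7), radius 1/70
v3: after 1 affine step, its disk has center (-1/2, 0), radius 1/5


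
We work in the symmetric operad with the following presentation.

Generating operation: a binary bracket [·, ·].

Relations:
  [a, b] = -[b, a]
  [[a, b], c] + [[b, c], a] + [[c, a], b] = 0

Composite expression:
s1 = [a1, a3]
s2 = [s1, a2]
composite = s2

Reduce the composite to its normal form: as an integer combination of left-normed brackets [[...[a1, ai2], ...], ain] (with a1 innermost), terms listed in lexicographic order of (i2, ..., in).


[[a1, a3], a2]

Left-normed coefficients sit on the a1-initial expansion words.
Composite bracket: [[a1, a3], a2]
Applying ab - ba throughout gives 4 signed words (2^2 = 4).
Collect the words opening with a1:
  a1a3a2 (sign +1) contributes +[[a1, a3], a2]


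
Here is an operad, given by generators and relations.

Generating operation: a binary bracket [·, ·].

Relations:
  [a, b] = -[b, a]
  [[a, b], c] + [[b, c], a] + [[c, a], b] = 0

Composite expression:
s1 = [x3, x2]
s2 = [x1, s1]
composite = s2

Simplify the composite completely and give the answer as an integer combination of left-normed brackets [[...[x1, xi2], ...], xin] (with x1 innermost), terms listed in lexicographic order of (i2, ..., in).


A multilinear Lie element is pinned by x1-initial words (x1 innermost).
Composite bracket: [x1, [x3, x2]]
Applying ab - ba throughout gives 4 signed words (2^2 = 4).
Words beginning with x1 determine it all:
  word x1x2x3 has sign -1, contributing -[[x1, x2], x3]
  word x1x3x2 has sign +1, contributing +[[x1, x3], x2]

-[[x1, x2], x3] + [[x1, x3], x2]


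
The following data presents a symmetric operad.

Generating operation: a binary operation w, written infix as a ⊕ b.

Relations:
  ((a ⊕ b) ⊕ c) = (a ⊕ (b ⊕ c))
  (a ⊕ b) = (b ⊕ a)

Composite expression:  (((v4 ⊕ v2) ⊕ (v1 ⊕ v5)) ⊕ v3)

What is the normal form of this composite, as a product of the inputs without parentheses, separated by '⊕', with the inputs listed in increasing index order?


v1 ⊕ v2 ⊕ v3 ⊕ v4 ⊕ v5

Reordering under w is free, so list the v-inputs canonically.
(v4 ⊕ v2) unparenthesizes to v4 ⊕ v2
(v1 ⊕ v5) unparenthesizes to v1 ⊕ v5
((v4 ⊕ v2) ⊕ (v1 ⊕ v5)) unparenthesizes to v4 ⊕ v2 ⊕ v1 ⊕ v5
(((v4 ⊕ v2) ⊕ (v1 ⊕ v5)) ⊕ v3) unparenthesizes to v4 ⊕ v2 ⊕ v1 ⊕ v5 ⊕ v3
putting the inputs in ascending order: v1 ⊕ v2 ⊕ v3 ⊕ v4 ⊕ v5


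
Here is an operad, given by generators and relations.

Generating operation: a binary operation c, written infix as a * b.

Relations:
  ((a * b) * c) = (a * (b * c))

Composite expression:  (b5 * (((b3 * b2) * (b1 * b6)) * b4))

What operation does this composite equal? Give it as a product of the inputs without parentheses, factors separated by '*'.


All parenthesizations of c agree; list the b-inputs left to right.
(b3 * b2) reduces to b3 * b2
(b1 * b6) reduces to b1 * b6
((b3 * b2) * (b1 * b6)) reduces to b3 * b2 * b1 * b6
(((b3 * b2) * (b1 * b6)) * b4) reduces to b3 * b2 * b1 * b6 * b4
(b5 * (((b3 * b2) * (b1 * b6)) * b4)) reduces to b5 * b3 * b2 * b1 * b6 * b4

b5 * b3 * b2 * b1 * b6 * b4


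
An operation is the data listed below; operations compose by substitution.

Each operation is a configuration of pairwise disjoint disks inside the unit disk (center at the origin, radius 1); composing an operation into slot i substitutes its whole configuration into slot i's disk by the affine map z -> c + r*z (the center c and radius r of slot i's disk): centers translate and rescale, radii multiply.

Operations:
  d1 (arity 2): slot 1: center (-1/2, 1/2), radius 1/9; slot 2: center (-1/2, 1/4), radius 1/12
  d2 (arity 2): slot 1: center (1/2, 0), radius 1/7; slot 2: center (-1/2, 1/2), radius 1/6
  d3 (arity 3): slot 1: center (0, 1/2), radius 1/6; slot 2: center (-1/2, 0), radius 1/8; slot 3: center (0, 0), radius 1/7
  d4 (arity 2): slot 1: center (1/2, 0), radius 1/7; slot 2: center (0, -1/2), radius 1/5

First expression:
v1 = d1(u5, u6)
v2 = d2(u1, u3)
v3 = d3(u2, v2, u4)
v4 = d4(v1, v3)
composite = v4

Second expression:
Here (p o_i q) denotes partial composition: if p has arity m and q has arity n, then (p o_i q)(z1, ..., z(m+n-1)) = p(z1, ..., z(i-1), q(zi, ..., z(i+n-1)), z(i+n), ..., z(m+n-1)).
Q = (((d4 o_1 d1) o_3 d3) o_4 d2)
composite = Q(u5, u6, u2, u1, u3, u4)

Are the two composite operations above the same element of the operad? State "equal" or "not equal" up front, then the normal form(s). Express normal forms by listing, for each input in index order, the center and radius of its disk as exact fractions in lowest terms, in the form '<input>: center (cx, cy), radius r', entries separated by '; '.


equal — both sides give u1: center (-7/80, -1/2), radius 1/280; u2: center (0, -2/5), radius 1/30; u3: center (-9/80, -39/80), radius 1/240; u4: center (0, -1/2), radius 1/35; u5: center (3/7, 1/14), radius 1/63; u6: center (3/7, 1/28), radius 1/84

In normal form, the first expression is u1: center (-7/80, -1/2), radius 1/280; u2: center (0, -2/5), radius 1/30; u3: center (-9/80, -39/80), radius 1/240; u4: center (0, -1/2), radius 1/35; u5: center (3/7, 1/14), radius 1/63; u6: center (3/7, 1/28), radius 1/84
In normal form, the second expression is u1: center (-7/80, -1/2), radius 1/280; u2: center (0, -2/5), radius 1/30; u3: center (-9/80, -39/80), radius 1/240; u4: center (0, -1/2), radius 1/35; u5: center (3/7, 1/14), radius 1/63; u6: center (3/7, 1/28), radius 1/84
The forms coincide; equal.


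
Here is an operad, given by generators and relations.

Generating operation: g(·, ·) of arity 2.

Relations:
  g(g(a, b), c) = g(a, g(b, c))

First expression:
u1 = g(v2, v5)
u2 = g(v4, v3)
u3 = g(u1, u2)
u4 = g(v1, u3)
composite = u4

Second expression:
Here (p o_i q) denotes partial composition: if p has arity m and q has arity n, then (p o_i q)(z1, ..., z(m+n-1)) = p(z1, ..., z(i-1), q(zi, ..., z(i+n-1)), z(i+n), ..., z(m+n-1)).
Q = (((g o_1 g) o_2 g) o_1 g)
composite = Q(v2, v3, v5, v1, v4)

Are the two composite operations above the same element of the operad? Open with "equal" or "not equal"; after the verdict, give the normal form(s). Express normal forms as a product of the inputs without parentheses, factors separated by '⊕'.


Reducing the first expression gives v1 ⊕ v2 ⊕ v5 ⊕ v4 ⊕ v3
Reducing the second expression gives v2 ⊕ v3 ⊕ v5 ⊕ v1 ⊕ v4
No match — not equal.

not equal: they reduce to v1 ⊕ v2 ⊕ v5 ⊕ v4 ⊕ v3 and v2 ⊕ v3 ⊕ v5 ⊕ v1 ⊕ v4


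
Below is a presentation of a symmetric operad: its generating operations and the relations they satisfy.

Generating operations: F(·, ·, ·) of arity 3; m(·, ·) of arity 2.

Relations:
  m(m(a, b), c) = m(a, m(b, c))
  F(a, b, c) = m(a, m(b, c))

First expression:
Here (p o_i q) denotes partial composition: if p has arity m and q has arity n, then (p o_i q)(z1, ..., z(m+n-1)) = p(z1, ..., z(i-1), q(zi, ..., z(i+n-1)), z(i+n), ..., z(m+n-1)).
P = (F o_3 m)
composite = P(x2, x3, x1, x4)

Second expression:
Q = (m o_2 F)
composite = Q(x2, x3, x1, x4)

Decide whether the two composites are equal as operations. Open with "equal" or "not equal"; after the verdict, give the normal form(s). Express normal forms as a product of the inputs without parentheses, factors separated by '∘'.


equal: each reduces to x2 ∘ x3 ∘ x1 ∘ x4

Normal form of the first expression: x2 ∘ x3 ∘ x1 ∘ x4
Normal form of the second expression: x2 ∘ x3 ∘ x1 ∘ x4
One common form — equal.


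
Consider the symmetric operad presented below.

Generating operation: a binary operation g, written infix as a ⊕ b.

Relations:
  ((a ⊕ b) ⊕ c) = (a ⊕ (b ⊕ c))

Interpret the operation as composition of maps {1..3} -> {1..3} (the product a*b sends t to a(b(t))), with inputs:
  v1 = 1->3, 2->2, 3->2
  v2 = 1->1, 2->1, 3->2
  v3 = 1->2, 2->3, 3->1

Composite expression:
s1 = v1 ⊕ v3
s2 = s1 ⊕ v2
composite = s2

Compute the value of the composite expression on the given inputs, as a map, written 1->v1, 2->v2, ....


(v1 ⊕ v3) = 1->2, 2->2, 3->3
((v1 ⊕ v3) ⊕ v2) = 1->2, 2->2, 3->2

1->2, 2->2, 3->2


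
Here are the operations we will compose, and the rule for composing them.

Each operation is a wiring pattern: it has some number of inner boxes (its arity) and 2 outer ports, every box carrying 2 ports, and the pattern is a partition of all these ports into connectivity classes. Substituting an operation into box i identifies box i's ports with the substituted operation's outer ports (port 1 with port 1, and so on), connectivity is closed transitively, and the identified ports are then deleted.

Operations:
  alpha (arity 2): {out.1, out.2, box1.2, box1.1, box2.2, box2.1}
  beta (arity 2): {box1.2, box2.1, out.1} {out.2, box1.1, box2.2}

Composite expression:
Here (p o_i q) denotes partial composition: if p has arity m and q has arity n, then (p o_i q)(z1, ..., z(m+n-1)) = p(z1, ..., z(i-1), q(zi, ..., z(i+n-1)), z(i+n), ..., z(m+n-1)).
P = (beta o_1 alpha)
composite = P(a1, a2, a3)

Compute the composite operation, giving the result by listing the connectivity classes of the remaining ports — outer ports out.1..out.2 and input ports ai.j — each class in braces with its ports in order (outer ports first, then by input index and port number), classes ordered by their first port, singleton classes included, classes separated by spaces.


Two ports join when wires chain via beta-identified ports.
stage alpha: inputs (a1, a2), connectivity {out.1, out.2, a1.1, a1.2, a2.1, a2.2}, out.j its boundary
stage beta: inputs (a1, a2, a3), connectivity {out.1, out.2, a1.1, a1.2, a2.1, a2.2, a3.1, a3.2}, out.j its boundary

{out.1, out.2, a1.1, a1.2, a2.1, a2.2, a3.1, a3.2}


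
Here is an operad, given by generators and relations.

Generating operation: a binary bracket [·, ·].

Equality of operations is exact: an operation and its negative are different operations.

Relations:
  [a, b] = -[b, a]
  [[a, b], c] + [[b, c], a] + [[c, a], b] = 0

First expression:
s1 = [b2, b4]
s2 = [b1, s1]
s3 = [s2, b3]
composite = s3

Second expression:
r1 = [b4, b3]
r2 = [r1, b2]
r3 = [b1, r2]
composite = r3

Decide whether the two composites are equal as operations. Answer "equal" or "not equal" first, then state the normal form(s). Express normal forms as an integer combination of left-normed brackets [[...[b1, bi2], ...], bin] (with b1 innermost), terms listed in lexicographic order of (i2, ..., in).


not equal; the first gives [[[b1, b2], b4], b3] - [[[b1, b4], b2], b3] and the second [[[b1, b2], b3], b4] - [[[b1, b2], b4], b3] - [[[b1, b3], b4], b2] + [[[b1, b4], b3], b2]

Normal form of the first expression: [[[b1, b2], b4], b3] - [[[b1, b4], b2], b3]
Normal form of the second expression: [[[b1, b2], b3], b4] - [[[b1, b2], b4], b3] - [[[b1, b3], b4], b2] + [[[b1, b4], b3], b2]
No match — not equal.


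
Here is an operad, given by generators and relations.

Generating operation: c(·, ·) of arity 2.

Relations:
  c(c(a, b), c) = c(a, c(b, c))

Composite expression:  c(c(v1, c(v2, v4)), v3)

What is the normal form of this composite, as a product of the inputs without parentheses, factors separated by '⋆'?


v1 ⋆ v2 ⋆ v4 ⋆ v3


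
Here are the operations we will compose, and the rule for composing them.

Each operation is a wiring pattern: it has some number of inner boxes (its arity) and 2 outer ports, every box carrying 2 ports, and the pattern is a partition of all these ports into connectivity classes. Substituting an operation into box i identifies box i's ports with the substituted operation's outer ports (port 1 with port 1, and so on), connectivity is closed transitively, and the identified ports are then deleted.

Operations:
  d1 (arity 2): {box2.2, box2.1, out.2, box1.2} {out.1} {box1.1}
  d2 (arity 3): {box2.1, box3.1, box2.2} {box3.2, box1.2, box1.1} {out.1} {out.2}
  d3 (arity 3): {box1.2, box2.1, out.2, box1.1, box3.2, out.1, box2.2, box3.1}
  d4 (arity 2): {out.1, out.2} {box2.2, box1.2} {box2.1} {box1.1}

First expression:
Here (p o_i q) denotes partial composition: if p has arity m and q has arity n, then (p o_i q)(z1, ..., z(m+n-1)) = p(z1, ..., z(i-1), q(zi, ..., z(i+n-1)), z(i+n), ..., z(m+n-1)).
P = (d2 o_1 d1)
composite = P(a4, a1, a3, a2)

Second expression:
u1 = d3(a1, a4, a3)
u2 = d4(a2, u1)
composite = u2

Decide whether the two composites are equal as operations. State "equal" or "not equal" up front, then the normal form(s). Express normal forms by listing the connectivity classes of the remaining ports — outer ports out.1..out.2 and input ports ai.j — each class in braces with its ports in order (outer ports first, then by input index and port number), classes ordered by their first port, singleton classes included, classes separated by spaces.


not equal: they reduce to {out.1} {out.2} {a1.1, a1.2, a2.2, a4.2} {a2.1, a3.1, a3.2} {a4.1} and {out.1, out.2} {a1.1, a1.2, a2.2, a3.1, a3.2, a4.1, a4.2} {a2.1}

The first composite normalizes to {out.1} {out.2} {a1.1, a1.2, a2.2, a4.2} {a2.1, a3.1, a3.2} {a4.1}
The second composite normalizes to {out.1, out.2} {a1.1, a1.2, a2.2, a3.1, a3.2, a4.1, a4.2} {a2.1}
No match — not equal.


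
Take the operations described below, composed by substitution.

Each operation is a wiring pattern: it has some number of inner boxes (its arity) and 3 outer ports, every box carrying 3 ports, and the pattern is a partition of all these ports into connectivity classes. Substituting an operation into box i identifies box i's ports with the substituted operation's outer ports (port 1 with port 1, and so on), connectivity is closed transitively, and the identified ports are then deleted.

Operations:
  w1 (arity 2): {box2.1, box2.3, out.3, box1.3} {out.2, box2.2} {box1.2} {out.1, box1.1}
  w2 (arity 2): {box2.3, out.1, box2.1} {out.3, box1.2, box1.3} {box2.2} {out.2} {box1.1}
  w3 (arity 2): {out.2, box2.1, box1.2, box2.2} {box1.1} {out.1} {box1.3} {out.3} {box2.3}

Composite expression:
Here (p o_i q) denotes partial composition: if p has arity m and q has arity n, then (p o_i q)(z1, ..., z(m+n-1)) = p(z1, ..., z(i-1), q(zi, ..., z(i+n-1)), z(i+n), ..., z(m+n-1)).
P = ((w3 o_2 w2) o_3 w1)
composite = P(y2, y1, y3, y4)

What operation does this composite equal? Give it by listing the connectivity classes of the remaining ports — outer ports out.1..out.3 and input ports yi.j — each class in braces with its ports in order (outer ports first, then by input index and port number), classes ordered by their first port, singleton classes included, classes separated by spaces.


{out.1} {out.2, y2.2, y3.1, y3.3, y4.1, y4.3} {out.3} {y1.1} {y1.2, y1.3} {y2.1} {y2.3} {y3.2} {y4.2}

Two ports join when wires chain via w3-identified ports.
w1 over (y3, y4) gives {out.1, y3.1} {out.2, y4.2} {out.3, y3.3, y4.1, y4.3} {y3.2}, out.j being that stage's outer ports
w2 over (y1, y3, y4) gives {out.1, y3.1, y3.3, y4.1, y4.3} {out.2} {out.3, y1.2, y1.3} {y1.1} {y3.2} {y4.2}, out.j being that stage's outer ports
w3 over (y2, y1, y3, y4) gives {out.1} {out.2, y2.2, y3.1, y3.3, y4.1, y4.3} {out.3} {y1.1} {y1.2, y1.3} {y2.1} {y2.3} {y3.2} {y4.2}, out.j being that stage's outer ports


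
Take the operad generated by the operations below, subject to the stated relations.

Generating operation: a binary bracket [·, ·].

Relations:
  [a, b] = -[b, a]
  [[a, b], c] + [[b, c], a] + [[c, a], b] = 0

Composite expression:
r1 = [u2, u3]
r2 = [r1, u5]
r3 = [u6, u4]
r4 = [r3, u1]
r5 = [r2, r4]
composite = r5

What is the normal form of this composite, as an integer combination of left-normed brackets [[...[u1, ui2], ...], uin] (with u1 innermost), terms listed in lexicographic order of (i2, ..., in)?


-[[[[[u1, u4], u6], u2], u3], u5] + [[[[[u1, u4], u6], u3], u2], u5] + [[[[[u1, u4], u6], u5], u2], u3] - [[[[[u1, u4], u6], u5], u3], u2] + [[[[[u1, u6], u4], u2], u3], u5] - [[[[[u1, u6], u4], u3], u2], u5] - [[[[[u1, u6], u4], u5], u2], u3] + [[[[[u1, u6], u4], u5], u3], u2]


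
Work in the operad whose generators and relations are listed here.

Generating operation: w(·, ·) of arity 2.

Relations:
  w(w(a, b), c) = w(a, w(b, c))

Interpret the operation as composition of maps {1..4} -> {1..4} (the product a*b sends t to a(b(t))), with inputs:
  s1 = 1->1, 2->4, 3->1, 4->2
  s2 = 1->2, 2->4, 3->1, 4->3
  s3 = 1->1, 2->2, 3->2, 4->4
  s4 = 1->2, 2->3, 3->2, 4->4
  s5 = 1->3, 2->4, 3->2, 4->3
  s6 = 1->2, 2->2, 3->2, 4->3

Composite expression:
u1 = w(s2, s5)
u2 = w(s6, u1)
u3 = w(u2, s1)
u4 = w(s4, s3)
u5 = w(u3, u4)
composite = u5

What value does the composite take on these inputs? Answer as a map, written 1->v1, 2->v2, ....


w(s2, s5) = 1->1, 2->3, 3->4, 4->1
w(s6, w(s2, s5)) = 1->2, 2->2, 3->3, 4->2
w(w(s6, w(s2, s5)), s1) = 1->2, 2->2, 3->2, 4->2
w(s4, s3) = 1->2, 2->3, 3->3, 4->4
w(w(w(s6, w(s2, s5)), s1), w(s4, s3)) = 1->2, 2->2, 3->2, 4->2

1->2, 2->2, 3->2, 4->2


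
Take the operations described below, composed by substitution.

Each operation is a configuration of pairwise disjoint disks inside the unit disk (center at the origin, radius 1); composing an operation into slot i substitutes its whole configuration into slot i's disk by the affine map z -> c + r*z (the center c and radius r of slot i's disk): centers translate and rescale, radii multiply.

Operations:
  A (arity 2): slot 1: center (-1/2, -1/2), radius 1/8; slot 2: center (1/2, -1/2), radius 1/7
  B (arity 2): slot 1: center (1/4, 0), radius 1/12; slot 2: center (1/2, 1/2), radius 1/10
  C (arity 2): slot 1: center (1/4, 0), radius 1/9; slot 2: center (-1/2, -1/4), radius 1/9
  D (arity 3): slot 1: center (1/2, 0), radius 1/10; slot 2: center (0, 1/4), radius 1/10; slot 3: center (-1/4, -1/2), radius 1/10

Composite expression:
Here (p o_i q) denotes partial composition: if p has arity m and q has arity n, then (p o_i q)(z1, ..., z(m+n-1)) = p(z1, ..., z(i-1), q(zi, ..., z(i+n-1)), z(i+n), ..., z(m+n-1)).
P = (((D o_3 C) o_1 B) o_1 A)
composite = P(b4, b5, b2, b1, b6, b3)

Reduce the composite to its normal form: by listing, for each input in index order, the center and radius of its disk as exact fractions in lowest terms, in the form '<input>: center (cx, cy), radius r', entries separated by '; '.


Affine substitution under D: radii multiply and b-centers shift.
tracing b4 down its 3-map path: center (25/48, -1/240), radius 1/960
tracing b5 down its 3-map path: center (127/240, -1/240), radius 1/840
tracing b2 down its 2-map path: center (11/20, 1/20), radius 1/100
tracing b1 down its 1-map path: center (0, 1/4), radius 1/10
tracing b6 down its 2-map path: center (-9/40, -1/2), radius 1/90
tracing b3 down its 2-map path: center (-3/10, -21/40), radius 1/90

b1: center (0, 1/4), radius 1/10; b2: center (11/20, 1/20), radius 1/100; b3: center (-3/10, -21/40), radius 1/90; b4: center (25/48, -1/240), radius 1/960; b5: center (127/240, -1/240), radius 1/840; b6: center (-9/40, -1/2), radius 1/90


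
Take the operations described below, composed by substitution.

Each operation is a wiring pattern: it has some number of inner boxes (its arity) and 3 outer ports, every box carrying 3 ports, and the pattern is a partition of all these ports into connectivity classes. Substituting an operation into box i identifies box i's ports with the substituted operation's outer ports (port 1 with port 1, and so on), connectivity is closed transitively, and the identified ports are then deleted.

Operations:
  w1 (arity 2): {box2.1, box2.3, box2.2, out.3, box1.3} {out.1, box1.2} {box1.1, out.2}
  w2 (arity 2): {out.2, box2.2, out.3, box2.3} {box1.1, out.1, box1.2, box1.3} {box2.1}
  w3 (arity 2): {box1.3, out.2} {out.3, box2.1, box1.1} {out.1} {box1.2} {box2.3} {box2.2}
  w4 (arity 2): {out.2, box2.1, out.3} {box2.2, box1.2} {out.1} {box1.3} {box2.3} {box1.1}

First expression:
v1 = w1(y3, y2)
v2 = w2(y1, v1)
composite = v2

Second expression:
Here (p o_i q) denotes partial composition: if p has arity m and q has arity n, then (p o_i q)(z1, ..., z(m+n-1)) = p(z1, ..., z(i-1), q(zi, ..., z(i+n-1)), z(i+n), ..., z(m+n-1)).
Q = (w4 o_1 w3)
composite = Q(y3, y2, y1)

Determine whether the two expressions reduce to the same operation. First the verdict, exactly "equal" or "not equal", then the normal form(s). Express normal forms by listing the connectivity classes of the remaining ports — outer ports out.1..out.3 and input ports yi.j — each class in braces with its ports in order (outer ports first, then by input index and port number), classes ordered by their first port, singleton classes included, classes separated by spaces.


not equal; the first gives {out.1, y1.1, y1.2, y1.3} {out.2, out.3, y2.1, y2.2, y2.3, y3.1, y3.3} {y3.2} and the second {out.1} {out.2, out.3, y1.1} {y1.2, y3.3} {y1.3} {y2.1, y3.1} {y2.2} {y2.3} {y3.2}

Reducing the first expression gives {out.1, y1.1, y1.2, y1.3} {out.2, out.3, y2.1, y2.2, y2.3, y3.1, y3.3} {y3.2}
Reducing the second expression gives {out.1} {out.2, out.3, y1.1} {y1.2, y3.3} {y1.3} {y2.1, y3.1} {y2.2} {y2.3} {y3.2}
Distinct normal forms: not equal.


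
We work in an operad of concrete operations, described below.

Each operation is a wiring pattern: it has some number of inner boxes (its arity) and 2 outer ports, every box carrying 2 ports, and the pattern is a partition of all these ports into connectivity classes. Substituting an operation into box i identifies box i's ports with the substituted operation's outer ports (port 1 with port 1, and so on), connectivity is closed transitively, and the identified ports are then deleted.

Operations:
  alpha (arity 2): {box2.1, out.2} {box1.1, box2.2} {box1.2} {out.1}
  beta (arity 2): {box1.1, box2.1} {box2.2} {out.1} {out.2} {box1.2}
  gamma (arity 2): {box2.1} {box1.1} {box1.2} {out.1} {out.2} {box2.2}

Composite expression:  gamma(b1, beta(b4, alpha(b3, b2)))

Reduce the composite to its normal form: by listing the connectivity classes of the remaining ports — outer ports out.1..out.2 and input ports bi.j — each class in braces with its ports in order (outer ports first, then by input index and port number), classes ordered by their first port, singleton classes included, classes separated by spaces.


{out.1} {out.2} {b1.1} {b1.2} {b2.1} {b2.2, b3.1} {b3.2} {b4.1} {b4.2}


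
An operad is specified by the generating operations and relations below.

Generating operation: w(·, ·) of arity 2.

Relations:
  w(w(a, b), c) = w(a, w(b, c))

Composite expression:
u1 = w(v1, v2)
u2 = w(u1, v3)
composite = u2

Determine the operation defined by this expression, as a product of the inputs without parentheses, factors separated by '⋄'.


Key point: w is associative — brackets drop, the v-order remains.
w(v1, v2) linearizes to v1 ⋄ v2
w(w(v1, v2), v3) linearizes to v1 ⋄ v2 ⋄ v3

v1 ⋄ v2 ⋄ v3


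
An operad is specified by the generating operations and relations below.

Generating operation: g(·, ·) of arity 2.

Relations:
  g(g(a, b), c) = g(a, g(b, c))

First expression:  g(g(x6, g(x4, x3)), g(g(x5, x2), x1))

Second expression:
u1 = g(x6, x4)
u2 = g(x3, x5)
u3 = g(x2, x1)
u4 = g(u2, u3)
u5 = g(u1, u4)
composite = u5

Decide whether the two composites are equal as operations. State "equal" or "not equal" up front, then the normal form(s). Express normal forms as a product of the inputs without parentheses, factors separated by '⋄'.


equal — both sides give x6 ⋄ x4 ⋄ x3 ⋄ x5 ⋄ x2 ⋄ x1

Normal form of the first expression: x6 ⋄ x4 ⋄ x3 ⋄ x5 ⋄ x2 ⋄ x1
Normal form of the second expression: x6 ⋄ x4 ⋄ x3 ⋄ x5 ⋄ x2 ⋄ x1
The normal forms match — equal.


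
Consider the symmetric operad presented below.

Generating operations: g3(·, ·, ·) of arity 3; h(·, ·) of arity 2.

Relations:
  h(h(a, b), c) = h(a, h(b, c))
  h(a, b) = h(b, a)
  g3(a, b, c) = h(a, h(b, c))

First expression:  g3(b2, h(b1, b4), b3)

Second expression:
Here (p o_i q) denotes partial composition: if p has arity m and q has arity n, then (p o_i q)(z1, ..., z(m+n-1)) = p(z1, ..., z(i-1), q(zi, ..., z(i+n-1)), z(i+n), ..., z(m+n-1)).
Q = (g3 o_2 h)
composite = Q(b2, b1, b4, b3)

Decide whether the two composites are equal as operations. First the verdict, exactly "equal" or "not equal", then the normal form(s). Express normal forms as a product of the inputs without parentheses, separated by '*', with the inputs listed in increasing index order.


equal; the common form is b1 * b2 * b3 * b4

Reducing the first expression gives b1 * b2 * b3 * b4
Reducing the second expression gives b1 * b2 * b3 * b4
Both agree, so they are equal.


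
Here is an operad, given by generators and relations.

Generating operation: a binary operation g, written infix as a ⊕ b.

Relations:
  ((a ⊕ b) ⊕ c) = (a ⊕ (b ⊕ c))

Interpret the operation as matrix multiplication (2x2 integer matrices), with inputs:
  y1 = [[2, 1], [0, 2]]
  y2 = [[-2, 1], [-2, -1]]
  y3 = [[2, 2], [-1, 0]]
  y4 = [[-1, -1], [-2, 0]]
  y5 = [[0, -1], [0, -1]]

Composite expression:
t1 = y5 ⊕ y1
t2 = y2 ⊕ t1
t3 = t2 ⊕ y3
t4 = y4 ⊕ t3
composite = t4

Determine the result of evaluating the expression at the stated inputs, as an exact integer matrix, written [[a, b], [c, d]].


[[8, 0], [4, 0]]

(y5 ⊕ y1) = [[0, -2], [0, -2]]
(y2 ⊕ (y5 ⊕ y1)) = [[0, 2], [0, 6]]
((y2 ⊕ (y5 ⊕ y1)) ⊕ y3) = [[-2, 0], [-6, 0]]
(y4 ⊕ ((y2 ⊕ (y5 ⊕ y1)) ⊕ y3)) = [[8, 0], [4, 0]]


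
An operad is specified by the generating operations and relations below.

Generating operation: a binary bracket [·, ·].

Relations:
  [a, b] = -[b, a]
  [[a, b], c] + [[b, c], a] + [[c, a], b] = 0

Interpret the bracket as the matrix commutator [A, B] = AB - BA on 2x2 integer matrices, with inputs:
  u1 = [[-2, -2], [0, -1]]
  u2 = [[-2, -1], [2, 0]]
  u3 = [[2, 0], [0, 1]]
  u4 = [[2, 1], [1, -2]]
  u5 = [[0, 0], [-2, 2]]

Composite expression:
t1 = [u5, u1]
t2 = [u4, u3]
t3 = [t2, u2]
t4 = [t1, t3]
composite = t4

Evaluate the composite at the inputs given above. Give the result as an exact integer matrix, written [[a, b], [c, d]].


[[-4, 24], [-20, 4]]


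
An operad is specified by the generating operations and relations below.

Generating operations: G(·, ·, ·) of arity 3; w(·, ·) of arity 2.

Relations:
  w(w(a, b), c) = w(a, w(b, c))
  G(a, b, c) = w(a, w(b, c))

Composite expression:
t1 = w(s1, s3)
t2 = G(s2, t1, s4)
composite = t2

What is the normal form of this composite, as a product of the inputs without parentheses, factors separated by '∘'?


s2 ∘ s1 ∘ s3 ∘ s4

The G-tree's shape is irrelevant; the s-reading-order decides.
w(s1, s3) spells out as s1 ∘ s3
G(s2, w(s1, s3), s4) spells out as s2 ∘ s1 ∘ s3 ∘ s4


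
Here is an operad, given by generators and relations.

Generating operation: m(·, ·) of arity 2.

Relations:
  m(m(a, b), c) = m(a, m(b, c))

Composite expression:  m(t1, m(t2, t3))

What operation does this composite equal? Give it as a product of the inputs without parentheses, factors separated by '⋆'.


t1 ⋆ t2 ⋆ t3

Key point: m is associative — brackets drop, the t-order remains.
m(t2, t3) spells out as t2 ⋆ t3
m(t1, m(t2, t3)) spells out as t1 ⋆ t2 ⋆ t3


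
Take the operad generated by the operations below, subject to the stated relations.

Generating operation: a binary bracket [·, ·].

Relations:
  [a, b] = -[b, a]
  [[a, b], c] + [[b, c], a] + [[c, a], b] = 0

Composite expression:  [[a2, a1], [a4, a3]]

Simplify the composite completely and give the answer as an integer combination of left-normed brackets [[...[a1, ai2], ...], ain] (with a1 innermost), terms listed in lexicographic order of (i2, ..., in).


Skip Jacobi rewriting: expand, keep a1-initial words, read off terms.
Composite bracket: [[a2, a1], [a4, a3]]
Expanding via [a, b] = ab - ba: 8 signed words (2^3 = 8).
Keep just the words that open with a1:
  word a1a2a3a4 has sign +1, contributing +[[[a1, a2], a3], a4]
  word a1a2a4a3 has sign -1, contributing -[[[a1, a2], a4], a3]

[[[a1, a2], a3], a4] - [[[a1, a2], a4], a3]


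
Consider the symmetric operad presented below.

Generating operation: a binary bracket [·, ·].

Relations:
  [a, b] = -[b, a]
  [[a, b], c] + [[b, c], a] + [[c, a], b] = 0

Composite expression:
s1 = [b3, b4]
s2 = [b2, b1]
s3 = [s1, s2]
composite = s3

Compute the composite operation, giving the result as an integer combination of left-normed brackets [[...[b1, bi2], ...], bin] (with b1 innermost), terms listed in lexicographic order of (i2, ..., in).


A multilinear Lie element is pinned by b1-initial words (b1 innermost).
Composite bracket: [[b3, b4], [b2, b1]]
Applying ab - ba throughout gives 8 signed words (2^3 = 8).
Only words starting with b1 matter:
  b1b2b3b4 (sign +1) contributes +[[[b1, b2], b3], b4]
  b1b2b4b3 (sign -1) contributes -[[[b1, b2], b4], b3]

[[[b1, b2], b3], b4] - [[[b1, b2], b4], b3]


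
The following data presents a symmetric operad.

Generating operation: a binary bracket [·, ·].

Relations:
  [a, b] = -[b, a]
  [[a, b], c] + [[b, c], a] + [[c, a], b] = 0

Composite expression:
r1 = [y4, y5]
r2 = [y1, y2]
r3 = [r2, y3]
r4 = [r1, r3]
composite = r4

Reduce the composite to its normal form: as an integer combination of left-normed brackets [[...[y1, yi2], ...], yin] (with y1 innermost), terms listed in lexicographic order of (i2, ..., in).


-[[[[y1, y2], y3], y4], y5] + [[[[y1, y2], y3], y5], y4]

Skip Jacobi rewriting: expand, keep y1-initial words, read off terms.
Composite bracket: [[y4, y5], [[y1, y2], y3]]
Full expansion: 16 signed words from ab - ba (2^4 = 16).
Keep just the words that open with y1:
  y1y2y3y4y5 (sign -1) contributes -[[[[y1, y2], y3], y4], y5]
  y1y2y3y5y4 (sign +1) contributes +[[[[y1, y2], y3], y5], y4]


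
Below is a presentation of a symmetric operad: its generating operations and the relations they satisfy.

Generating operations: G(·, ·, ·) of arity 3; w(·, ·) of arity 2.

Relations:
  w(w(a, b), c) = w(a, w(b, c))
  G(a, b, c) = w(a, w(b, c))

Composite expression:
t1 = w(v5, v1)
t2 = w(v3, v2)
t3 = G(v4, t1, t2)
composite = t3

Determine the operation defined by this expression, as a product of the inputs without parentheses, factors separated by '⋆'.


Under associativity of G, the answer is the v's in reading order.
w(v5, v1) spells out as v5 ⋆ v1
w(v3, v2) spells out as v3 ⋆ v2
G(v4, w(v5, v1), w(v3, v2)) spells out as v4 ⋆ v5 ⋆ v1 ⋆ v3 ⋆ v2

v4 ⋆ v5 ⋆ v1 ⋆ v3 ⋆ v2


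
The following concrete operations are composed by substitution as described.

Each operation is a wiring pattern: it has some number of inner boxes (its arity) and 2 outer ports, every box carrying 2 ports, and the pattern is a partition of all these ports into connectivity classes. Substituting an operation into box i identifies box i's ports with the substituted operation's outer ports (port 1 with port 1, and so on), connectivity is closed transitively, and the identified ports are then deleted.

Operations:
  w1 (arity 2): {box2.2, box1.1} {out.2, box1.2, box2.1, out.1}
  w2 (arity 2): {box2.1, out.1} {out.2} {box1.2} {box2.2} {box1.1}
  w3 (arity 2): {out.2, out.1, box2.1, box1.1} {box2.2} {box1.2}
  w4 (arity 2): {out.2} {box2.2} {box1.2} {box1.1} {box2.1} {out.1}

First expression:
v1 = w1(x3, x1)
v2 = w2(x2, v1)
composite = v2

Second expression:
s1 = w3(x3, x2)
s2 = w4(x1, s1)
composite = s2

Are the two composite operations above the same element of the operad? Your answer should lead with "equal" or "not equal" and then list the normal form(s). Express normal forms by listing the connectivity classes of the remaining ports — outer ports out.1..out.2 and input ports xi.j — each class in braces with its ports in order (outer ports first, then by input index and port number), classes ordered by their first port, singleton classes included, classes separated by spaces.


The first expression, normalized: {out.1, x1.1, x3.2} {out.2} {x1.2, x3.1} {x2.1} {x2.2}
The second expression, normalized: {out.1} {out.2} {x1.1} {x1.2} {x2.1, x3.1} {x2.2} {x3.2}
The forms do not match — not equal.

not equal; the first gives {out.1, x1.1, x3.2} {out.2} {x1.2, x3.1} {x2.1} {x2.2} and the second {out.1} {out.2} {x1.1} {x1.2} {x2.1, x3.1} {x2.2} {x3.2}


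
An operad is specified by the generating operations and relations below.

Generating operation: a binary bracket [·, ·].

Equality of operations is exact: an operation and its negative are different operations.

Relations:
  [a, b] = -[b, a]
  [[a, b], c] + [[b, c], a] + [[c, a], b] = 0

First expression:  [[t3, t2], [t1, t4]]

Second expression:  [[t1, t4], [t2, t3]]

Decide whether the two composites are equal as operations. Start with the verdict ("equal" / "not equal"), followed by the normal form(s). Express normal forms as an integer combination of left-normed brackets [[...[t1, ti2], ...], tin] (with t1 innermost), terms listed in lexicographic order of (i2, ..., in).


equal: each reduces to [[[t1, t4], t2], t3] - [[[t1, t4], t3], t2]

Normal form of the first expression: [[[t1, t4], t2], t3] - [[[t1, t4], t3], t2]
Normal form of the second expression: [[[t1, t4], t2], t3] - [[[t1, t4], t3], t2]
The forms coincide; equal.


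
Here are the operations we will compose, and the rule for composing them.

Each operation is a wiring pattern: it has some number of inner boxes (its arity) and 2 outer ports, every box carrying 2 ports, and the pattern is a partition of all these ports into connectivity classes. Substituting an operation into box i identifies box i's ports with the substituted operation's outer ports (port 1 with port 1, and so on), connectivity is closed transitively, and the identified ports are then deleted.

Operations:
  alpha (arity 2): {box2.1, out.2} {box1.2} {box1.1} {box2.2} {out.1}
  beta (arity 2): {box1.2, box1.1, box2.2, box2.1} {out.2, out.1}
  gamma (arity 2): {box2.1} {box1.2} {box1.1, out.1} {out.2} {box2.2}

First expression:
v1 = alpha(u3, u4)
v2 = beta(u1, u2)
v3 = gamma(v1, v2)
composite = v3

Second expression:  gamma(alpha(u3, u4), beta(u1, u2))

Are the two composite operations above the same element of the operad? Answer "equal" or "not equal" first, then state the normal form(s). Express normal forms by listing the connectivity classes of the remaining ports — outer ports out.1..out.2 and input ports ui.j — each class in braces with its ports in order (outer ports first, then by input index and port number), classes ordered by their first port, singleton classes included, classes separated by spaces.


equal: each reduces to {out.1} {out.2} {u1.1, u1.2, u2.1, u2.2} {u3.1} {u3.2} {u4.1} {u4.2}

The first expression reduces to {out.1} {out.2} {u1.1, u1.2, u2.1, u2.2} {u3.1} {u3.2} {u4.1} {u4.2}
The second expression reduces to {out.1} {out.2} {u1.1, u1.2, u2.1, u2.2} {u3.1} {u3.2} {u4.1} {u4.2}
Both agree, so they are equal.


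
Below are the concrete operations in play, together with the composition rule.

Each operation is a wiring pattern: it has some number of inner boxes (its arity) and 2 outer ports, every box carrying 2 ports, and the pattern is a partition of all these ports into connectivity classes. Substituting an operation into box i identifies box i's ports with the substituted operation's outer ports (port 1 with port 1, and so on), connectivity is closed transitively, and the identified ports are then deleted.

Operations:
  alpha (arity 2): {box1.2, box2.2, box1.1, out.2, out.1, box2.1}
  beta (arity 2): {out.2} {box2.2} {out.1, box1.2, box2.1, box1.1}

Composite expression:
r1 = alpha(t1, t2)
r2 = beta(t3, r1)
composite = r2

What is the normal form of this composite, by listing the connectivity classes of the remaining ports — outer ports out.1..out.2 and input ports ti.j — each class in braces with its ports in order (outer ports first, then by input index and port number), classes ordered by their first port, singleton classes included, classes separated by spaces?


{out.1, t1.1, t1.2, t2.1, t2.2, t3.1, t3.2} {out.2}

Treat the ports identified at beta as solder joints: merge, then drop.
composing alpha on (t1, t2), with out.j its own outer ports: {out.1, out.2, t1.1, t1.2, t2.1, t2.2}
composing beta on (t3, t1, t2), with out.j its own outer ports: {out.1, t1.1, t1.2, t2.1, t2.2, t3.1, t3.2} {out.2}


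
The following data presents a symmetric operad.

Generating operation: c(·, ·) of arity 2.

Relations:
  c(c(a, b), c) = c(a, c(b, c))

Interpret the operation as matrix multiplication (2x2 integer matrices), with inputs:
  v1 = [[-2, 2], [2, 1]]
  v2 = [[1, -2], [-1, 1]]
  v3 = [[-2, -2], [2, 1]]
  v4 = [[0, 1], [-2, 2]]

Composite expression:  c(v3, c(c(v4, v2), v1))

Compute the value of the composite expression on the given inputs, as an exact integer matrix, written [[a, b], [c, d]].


[[-48, 6], [28, -4]]


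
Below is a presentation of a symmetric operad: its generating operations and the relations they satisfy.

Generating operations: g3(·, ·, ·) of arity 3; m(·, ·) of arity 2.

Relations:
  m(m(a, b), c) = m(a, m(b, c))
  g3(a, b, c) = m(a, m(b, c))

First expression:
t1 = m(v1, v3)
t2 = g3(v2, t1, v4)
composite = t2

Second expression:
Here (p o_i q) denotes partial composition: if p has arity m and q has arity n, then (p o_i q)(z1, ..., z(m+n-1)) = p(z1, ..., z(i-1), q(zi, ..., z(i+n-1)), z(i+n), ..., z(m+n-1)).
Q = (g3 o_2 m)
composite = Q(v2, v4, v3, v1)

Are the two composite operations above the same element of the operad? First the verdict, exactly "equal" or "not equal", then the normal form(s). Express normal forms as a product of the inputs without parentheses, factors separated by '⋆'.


not equal; the first gives v2 ⋆ v1 ⋆ v3 ⋆ v4 and the second v2 ⋆ v4 ⋆ v3 ⋆ v1


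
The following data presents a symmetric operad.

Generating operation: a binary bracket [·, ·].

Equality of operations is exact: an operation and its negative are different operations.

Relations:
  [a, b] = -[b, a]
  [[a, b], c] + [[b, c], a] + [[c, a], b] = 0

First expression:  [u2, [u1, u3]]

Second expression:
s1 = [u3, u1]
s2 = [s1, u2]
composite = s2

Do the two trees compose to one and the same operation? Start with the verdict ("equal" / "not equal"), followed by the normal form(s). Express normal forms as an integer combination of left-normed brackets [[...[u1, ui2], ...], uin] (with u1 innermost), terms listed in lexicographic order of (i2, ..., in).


Normal form of the first expression: -[[u1, u3], u2]
Normal form of the second expression: -[[u1, u3], u2]
The forms coincide; equal.

equal — both sides give -[[u1, u3], u2]


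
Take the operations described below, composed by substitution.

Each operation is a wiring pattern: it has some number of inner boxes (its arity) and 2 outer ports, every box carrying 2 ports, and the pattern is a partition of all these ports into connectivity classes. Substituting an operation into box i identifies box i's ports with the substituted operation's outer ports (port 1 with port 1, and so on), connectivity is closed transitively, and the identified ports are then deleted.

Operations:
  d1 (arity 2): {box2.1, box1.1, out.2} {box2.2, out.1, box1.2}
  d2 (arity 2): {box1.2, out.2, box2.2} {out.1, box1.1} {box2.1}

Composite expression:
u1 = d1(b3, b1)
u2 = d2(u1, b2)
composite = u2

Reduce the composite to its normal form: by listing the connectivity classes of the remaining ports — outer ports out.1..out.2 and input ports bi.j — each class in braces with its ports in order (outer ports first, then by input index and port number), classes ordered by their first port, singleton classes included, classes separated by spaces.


{out.1, b1.2, b3.2} {out.2, b1.1, b2.2, b3.1} {b2.1}
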